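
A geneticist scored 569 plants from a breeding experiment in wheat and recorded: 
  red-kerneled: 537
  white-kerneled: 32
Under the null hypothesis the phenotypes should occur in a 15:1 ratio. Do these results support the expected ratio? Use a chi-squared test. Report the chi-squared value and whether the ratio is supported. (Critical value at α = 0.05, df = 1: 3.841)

0.381; consistent

Total ratio parts = 16. Expected numbers out of 569:
  red-kerneled: 569 × 15/16 = 533.4375
  white-kerneled: 569 × 1/16 = 35.5625
χ² = Σ (O − E)² / E
  red-kerneled: (537 − 533.4375)² / 533.4375 = 0.0238
  white-kerneled: (32 − 35.5625)² / 35.5625 = 0.3569
χ² = 0.0238 + 0.3569 = 0.3807 ≈ 0.381
Degrees of freedom = 2 − 1 = 1; critical value at α = 0.05 is 3.841.
Since 0.381 < 3.841, we fail to reject the null hypothesis — the data are consistent with the 15:1 ratio.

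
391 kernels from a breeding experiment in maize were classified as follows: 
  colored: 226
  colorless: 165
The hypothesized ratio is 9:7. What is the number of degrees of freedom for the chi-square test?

A goodness-of-fit test with 2 phenotype classes has df = 2 − 1 = 1.

1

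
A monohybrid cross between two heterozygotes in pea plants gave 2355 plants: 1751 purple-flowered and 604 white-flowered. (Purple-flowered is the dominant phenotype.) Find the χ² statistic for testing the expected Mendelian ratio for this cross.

0.527

For a monohybrid cross between heterozygotes with complete dominance, the expected phenotypic ratio is 3:1.
Total ratio parts = 4. Expected numbers out of 2355:
  purple-flowered: 2355 × 3/4 = 1766.25
  white-flowered: 2355 × 1/4 = 588.75
χ² = Σ (O − E)² / E
  purple-flowered: (1751 − 1766.25)² / 1766.25 = 0.1317
  white-flowered: (604 − 588.75)² / 588.75 = 0.3950
χ² = 0.1317 + 0.3950 = 0.5267 ≈ 0.527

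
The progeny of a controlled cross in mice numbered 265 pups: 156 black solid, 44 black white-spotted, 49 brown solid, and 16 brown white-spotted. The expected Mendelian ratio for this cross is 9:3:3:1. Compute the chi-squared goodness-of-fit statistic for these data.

1.003

The 9:3:3:1 ratio has 16 parts, so with N = 265 the expected counts are:
  black solid: 265 × 9/16 = 149.0625
  black white-spotted: 265 × 3/16 = 49.6875
  brown solid: 265 × 3/16 = 49.6875
  brown white-spotted: 265 × 1/16 = 16.5625
χ² = Σ (O − E)² / E
  black solid: (156 − 149.0625)² / 149.0625 = 0.3229
  black white-spotted: (44 − 49.6875)² / 49.6875 = 0.6510
  brown solid: (49 − 49.6875)² / 49.6875 = 0.0095
  brown white-spotted: (16 − 16.5625)² / 16.5625 = 0.0191
χ² = 0.3229 + 0.6510 + 0.0095 + 0.0191 = 1.0025 ≈ 1.003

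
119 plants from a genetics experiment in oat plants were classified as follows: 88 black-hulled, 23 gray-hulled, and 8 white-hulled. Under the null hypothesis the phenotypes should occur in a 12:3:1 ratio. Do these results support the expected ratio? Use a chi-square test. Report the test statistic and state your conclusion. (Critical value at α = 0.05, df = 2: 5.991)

Total ratio parts = 16. Expected numbers out of 119:
  black-hulled: 119 × 12/16 = 89.25
  gray-hulled: 119 × 3/16 = 22.3125
  white-hulled: 119 × 1/16 = 7.4375
χ² = Σ (O − E)² / E
  black-hulled: (88 − 89.25)² / 89.25 = 0.0175
  gray-hulled: (23 − 22.3125)² / 22.3125 = 0.0212
  white-hulled: (8 − 7.4375)² / 7.4375 = 0.0425
χ² = 0.0175 + 0.0212 + 0.0425 = 0.0812 ≈ 0.081
Degrees of freedom = 3 − 1 = 2; critical value at α = 0.05 is 5.991.
Since 0.081 < 5.991, we fail to reject the null hypothesis — the data are consistent with the 12:3:1 ratio.

0.081; consistent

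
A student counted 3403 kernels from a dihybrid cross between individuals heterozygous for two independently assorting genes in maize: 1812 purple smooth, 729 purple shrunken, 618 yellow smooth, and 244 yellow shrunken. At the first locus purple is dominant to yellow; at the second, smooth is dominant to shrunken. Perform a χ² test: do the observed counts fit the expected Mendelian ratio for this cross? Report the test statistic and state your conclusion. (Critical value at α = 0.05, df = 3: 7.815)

23.656; not consistent

A dihybrid F₂ with independent assortment and complete dominance at both loci gives a 9:3:3:1 phenotypic ratio.
Under the 9:3:3:1 hypothesis (Σ ratio = 16, N = 3403):
  purple smooth: 3403 × 9/16 = 1914.1875
  purple shrunken: 3403 × 3/16 = 638.0625
  yellow smooth: 3403 × 3/16 = 638.0625
  yellow shrunken: 3403 × 1/16 = 212.6875
χ² = Σ (O − E)² / E
  purple smooth: (1812 − 1914.1875)² / 1914.1875 = 5.4552
  purple shrunken: (729 − 638.0625)² / 638.0625 = 12.9605
  yellow smooth: (618 − 638.0625)² / 638.0625 = 0.6308
  yellow shrunken: (244 − 212.6875)² / 212.6875 = 4.6099
χ² = 5.4552 + 12.9605 + 0.6308 + 4.6099 = 23.6564 ≈ 23.656
Degrees of freedom = 4 − 1 = 3; critical value at α = 0.05 is 7.815.
Since 23.656 > 7.815, we reject the null hypothesis — the data do not fit the 9:3:3:1 ratio.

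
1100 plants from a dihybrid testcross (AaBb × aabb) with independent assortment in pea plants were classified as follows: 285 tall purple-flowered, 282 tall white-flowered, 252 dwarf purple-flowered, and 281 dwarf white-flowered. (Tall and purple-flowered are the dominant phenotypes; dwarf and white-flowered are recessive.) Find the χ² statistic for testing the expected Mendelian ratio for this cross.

A dihybrid testcross with independent assortment gives a 1:1:1:1 ratio.
The 1:1:1:1 ratio has 4 parts, so with N = 1100 the expected counts are:
  tall purple-flowered: 1100 × 1/4 = 275
  tall white-flowered: 1100 × 1/4 = 275
  dwarf purple-flowered: 1100 × 1/4 = 275
  dwarf white-flowered: 1100 × 1/4 = 275
χ² = Σ (O − E)² / E
  tall purple-flowered: (285 − 275)² / 275 = 0.3636
  tall white-flowered: (282 − 275)² / 275 = 0.1782
  dwarf purple-flowered: (252 − 275)² / 275 = 1.9236
  dwarf white-flowered: (281 − 275)² / 275 = 0.1309
χ² = 0.3636 + 0.1782 + 1.9236 + 0.1309 = 2.5963 ≈ 2.596

2.596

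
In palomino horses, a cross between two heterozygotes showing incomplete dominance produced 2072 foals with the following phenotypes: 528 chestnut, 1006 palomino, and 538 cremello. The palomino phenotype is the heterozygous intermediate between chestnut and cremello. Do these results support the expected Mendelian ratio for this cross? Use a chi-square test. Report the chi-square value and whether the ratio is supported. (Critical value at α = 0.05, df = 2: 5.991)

1.834; consistent

With incomplete dominance, a heterozygote × heterozygote cross gives a 1:2:1 phenotypic ratio.
Expected counts for N = 2072 under a 1:2:1 ratio (total parts = 4):
  chestnut: 2072 × 1/4 = 518
  palomino: 2072 × 2/4 = 1036
  cremello: 2072 × 1/4 = 518
χ² = Σ (O − E)² / E
  chestnut: (528 − 518)² / 518 = 0.1931
  palomino: (1006 − 1036)² / 1036 = 0.8687
  cremello: (538 − 518)² / 518 = 0.7722
χ² = 0.1931 + 0.8687 + 0.7722 = 1.834
Degrees of freedom = 3 − 1 = 2; critical value at α = 0.05 is 5.991.
Since 1.834 < 5.991, we fail to reject the null hypothesis — the data are consistent with the 1:2:1 ratio.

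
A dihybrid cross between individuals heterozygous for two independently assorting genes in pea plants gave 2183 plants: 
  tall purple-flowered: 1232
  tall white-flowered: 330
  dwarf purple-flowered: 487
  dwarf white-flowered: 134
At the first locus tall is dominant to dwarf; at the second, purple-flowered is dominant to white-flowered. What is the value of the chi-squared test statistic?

A dihybrid F₂ with independent assortment and complete dominance at both loci gives a 9:3:3:1 phenotypic ratio.
Total ratio parts = 16. Expected numbers out of 2183:
  tall purple-flowered: 2183 × 9/16 = 1227.9375
  tall white-flowered: 2183 × 3/16 = 409.3125
  dwarf purple-flowered: 2183 × 3/16 = 409.3125
  dwarf white-flowered: 2183 × 1/16 = 136.4375
χ² = Σ (O − E)² / E
  tall purple-flowered: (1232 − 1227.9375)² / 1227.9375 = 0.0134
  tall white-flowered: (330 − 409.3125)² / 409.3125 = 15.3684
  dwarf purple-flowered: (487 − 409.3125)² / 409.3125 = 14.7451
  dwarf white-flowered: (134 − 136.4375)² / 136.4375 = 0.0435
χ² = 0.0134 + 15.3684 + 14.7451 + 0.0435 = 30.1704 ≈ 30.170

30.170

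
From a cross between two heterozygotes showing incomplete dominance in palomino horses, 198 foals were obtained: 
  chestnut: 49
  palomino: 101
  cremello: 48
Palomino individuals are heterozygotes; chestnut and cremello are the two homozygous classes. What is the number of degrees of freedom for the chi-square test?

2

With incomplete dominance, a heterozygote × heterozygote cross gives a 1:2:1 phenotypic ratio.
A goodness-of-fit test with 3 phenotype classes has df = 3 − 1 = 2.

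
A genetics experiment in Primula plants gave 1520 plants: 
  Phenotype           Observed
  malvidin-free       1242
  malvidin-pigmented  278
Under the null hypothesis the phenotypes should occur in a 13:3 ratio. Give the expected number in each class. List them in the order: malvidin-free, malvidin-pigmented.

1235, 285

Total ratio parts = 16. Expected numbers out of 1520:
  malvidin-free: 1520 × 13/16 = 1235
  malvidin-pigmented: 1520 × 3/16 = 285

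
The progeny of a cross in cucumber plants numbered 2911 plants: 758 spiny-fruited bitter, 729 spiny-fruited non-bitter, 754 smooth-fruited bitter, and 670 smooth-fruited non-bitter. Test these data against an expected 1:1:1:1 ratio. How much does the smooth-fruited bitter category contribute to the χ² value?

Under the 1:1:1:1 hypothesis (Σ ratio = 4, N = 2911):
  spiny-fruited bitter: 2911 × 1/4 = 727.75
  spiny-fruited non-bitter: 2911 × 1/4 = 727.75
  smooth-fruited bitter: 2911 × 1/4 = 727.75
  smooth-fruited non-bitter: 2911 × 1/4 = 727.75
Contribution of smooth-fruited bitter: (754 − 727.75)² / 727.75 = 0.9468

0.947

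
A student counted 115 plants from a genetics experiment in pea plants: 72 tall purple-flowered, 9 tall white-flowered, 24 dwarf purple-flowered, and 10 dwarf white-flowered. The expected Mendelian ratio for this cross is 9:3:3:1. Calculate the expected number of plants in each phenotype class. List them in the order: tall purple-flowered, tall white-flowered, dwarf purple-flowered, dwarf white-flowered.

Under the 9:3:3:1 hypothesis (Σ ratio = 16, N = 115):
  tall purple-flowered: 115 × 9/16 = 64.6875
  tall white-flowered: 115 × 3/16 = 21.5625
  dwarf purple-flowered: 115 × 3/16 = 21.5625
  dwarf white-flowered: 115 × 1/16 = 7.1875

64.6875, 21.5625, 21.5625, 7.1875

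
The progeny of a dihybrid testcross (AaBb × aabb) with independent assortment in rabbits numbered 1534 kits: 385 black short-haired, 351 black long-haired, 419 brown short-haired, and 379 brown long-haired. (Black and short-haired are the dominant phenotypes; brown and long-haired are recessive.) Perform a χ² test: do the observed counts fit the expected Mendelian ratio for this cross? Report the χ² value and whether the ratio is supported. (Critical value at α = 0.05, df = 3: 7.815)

6.099; consistent

A dihybrid testcross with independent assortment gives a 1:1:1:1 ratio.
The 1:1:1:1 ratio has 4 parts, so with N = 1534 the expected counts are:
  black short-haired: 1534 × 1/4 = 383.5
  black long-haired: 1534 × 1/4 = 383.5
  brown short-haired: 1534 × 1/4 = 383.5
  brown long-haired: 1534 × 1/4 = 383.5
χ² = Σ (O − E)² / E
  black short-haired: (385 − 383.5)² / 383.5 = 0.0059
  black long-haired: (351 − 383.5)² / 383.5 = 2.7542
  brown short-haired: (419 − 383.5)² / 383.5 = 3.2862
  brown long-haired: (379 − 383.5)² / 383.5 = 0.0528
χ² = 0.0059 + 2.7542 + 3.2862 + 0.0528 = 6.0991 ≈ 6.099
Degrees of freedom = 4 − 1 = 3; critical value at α = 0.05 is 7.815.
Since 6.099 < 7.815, we fail to reject the null hypothesis — the data are consistent with the 1:1:1:1 ratio.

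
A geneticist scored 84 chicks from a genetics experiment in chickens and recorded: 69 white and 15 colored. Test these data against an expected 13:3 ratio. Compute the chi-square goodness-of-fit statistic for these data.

0.044

Total ratio parts = 16. Expected numbers out of 84:
  white: 84 × 13/16 = 68.25
  colored: 84 × 3/16 = 15.75
χ² = Σ (O − E)² / E
  white: (69 − 68.25)² / 68.25 = 0.0082
  colored: (15 − 15.75)² / 15.75 = 0.0357
χ² = 0.0082 + 0.0357 = 0.0439 ≈ 0.044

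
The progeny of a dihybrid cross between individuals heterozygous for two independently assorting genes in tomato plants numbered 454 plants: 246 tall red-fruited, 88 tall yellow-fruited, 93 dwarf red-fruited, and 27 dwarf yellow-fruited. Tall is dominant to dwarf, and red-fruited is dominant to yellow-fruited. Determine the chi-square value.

1.236

A dihybrid F₂ with independent assortment and complete dominance at both loci gives a 9:3:3:1 phenotypic ratio.
The 9:3:3:1 ratio has 16 parts, so with N = 454 the expected counts are:
  tall red-fruited: 454 × 9/16 = 255.375
  tall yellow-fruited: 454 × 3/16 = 85.125
  dwarf red-fruited: 454 × 3/16 = 85.125
  dwarf yellow-fruited: 454 × 1/16 = 28.375
χ² = Σ (O − E)² / E
  tall red-fruited: (246 − 255.375)² / 255.375 = 0.3442
  tall yellow-fruited: (88 − 85.125)² / 85.125 = 0.0971
  dwarf red-fruited: (93 − 85.125)² / 85.125 = 0.7285
  dwarf yellow-fruited: (27 − 28.375)² / 28.375 = 0.0666
χ² = 0.3442 + 0.0971 + 0.7285 + 0.0666 = 1.2364 ≈ 1.236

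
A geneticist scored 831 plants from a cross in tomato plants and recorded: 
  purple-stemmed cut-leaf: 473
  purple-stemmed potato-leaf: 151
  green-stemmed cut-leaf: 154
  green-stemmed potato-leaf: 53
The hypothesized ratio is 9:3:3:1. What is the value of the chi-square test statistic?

Under the 9:3:3:1 hypothesis (Σ ratio = 16, N = 831):
  purple-stemmed cut-leaf: 831 × 9/16 = 467.4375
  purple-stemmed potato-leaf: 831 × 3/16 = 155.8125
  green-stemmed cut-leaf: 831 × 3/16 = 155.8125
  green-stemmed potato-leaf: 831 × 1/16 = 51.9375
χ² = Σ (O − E)² / E
  purple-stemmed cut-leaf: (473 − 467.4375)² / 467.4375 = 0.0662
  purple-stemmed potato-leaf: (151 − 155.8125)² / 155.8125 = 0.1486
  green-stemmed cut-leaf: (154 − 155.8125)² / 155.8125 = 0.0211
  green-stemmed potato-leaf: (53 − 51.9375)² / 51.9375 = 0.0217
χ² = 0.0662 + 0.1486 + 0.0211 + 0.0217 = 0.2576 ≈ 0.258

0.258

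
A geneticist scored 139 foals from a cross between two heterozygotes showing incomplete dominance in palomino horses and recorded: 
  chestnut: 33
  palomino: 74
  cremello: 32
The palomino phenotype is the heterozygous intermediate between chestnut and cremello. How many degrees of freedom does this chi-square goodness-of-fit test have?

With incomplete dominance, a heterozygote × heterozygote cross gives a 1:2:1 phenotypic ratio.
A goodness-of-fit test with 3 phenotype classes has df = 3 − 1 = 2.

2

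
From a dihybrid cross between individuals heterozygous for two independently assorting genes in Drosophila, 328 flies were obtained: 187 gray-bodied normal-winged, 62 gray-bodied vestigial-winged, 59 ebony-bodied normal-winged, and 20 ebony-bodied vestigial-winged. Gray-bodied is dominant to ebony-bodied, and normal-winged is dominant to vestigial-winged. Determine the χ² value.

0.152

A dihybrid F₂ with independent assortment and complete dominance at both loci gives a 9:3:3:1 phenotypic ratio.
Total ratio parts = 16. Expected numbers out of 328:
  gray-bodied normal-winged: 328 × 9/16 = 184.5
  gray-bodied vestigial-winged: 328 × 3/16 = 61.5
  ebony-bodied normal-winged: 328 × 3/16 = 61.5
  ebony-bodied vestigial-winged: 328 × 1/16 = 20.5
χ² = Σ (O − E)² / E
  gray-bodied normal-winged: (187 − 184.5)² / 184.5 = 0.0339
  gray-bodied vestigial-winged: (62 − 61.5)² / 61.5 = 0.0041
  ebony-bodied normal-winged: (59 − 61.5)² / 61.5 = 0.1016
  ebony-bodied vestigial-winged: (20 − 20.5)² / 20.5 = 0.0122
χ² = 0.0339 + 0.0041 + 0.1016 + 0.0122 = 0.1518 ≈ 0.152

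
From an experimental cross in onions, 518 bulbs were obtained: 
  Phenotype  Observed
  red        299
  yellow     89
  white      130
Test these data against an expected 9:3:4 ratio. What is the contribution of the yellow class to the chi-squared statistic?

0.680

Total ratio parts = 16. Expected numbers out of 518:
  red: 518 × 9/16 = 291.375
  yellow: 518 × 3/16 = 97.125
  white: 518 × 4/16 = 129.5
Contribution of yellow: (89 − 97.125)² / 97.125 = 0.6797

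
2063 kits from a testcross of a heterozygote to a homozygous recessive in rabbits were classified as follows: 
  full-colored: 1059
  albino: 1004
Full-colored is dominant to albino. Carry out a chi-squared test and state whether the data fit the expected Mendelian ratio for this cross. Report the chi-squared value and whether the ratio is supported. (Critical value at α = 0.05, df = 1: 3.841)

1.466; consistent

A testcross of a heterozygote (Aa × aa) gives a 1:1 phenotypic ratio.
Expected counts for N = 2063 under a 1:1 ratio (total parts = 2):
  full-colored: 2063 × 1/2 = 1031.5
  albino: 2063 × 1/2 = 1031.5
χ² = Σ (O − E)² / E
  full-colored: (1059 − 1031.5)² / 1031.5 = 0.7332
  albino: (1004 − 1031.5)² / 1031.5 = 0.7332
χ² = 0.7332 + 0.7332 = 1.4664 ≈ 1.466
Degrees of freedom = 2 − 1 = 1; critical value at α = 0.05 is 3.841.
Since 1.466 < 3.841, we fail to reject the null hypothesis — the data are consistent with the 1:1 ratio.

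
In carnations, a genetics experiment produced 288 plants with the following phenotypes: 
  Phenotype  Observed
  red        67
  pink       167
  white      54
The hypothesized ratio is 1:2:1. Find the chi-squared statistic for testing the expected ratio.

8.521

Expected counts for N = 288 under a 1:2:1 ratio (total parts = 4):
  red: 288 × 1/4 = 72
  pink: 288 × 2/4 = 144
  white: 288 × 1/4 = 72
χ² = Σ (O − E)² / E
  red: (67 − 72)² / 72 = 0.3472
  pink: (167 − 144)² / 144 = 3.6736
  white: (54 − 72)² / 72 = 4.5000
χ² = 0.3472 + 3.6736 + 4.5000 = 8.5208 ≈ 8.521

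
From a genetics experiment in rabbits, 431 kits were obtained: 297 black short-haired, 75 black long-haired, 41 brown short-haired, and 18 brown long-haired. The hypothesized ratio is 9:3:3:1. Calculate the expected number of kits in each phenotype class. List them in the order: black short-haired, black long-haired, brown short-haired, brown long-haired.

The 9:3:3:1 ratio has 16 parts, so with N = 431 the expected counts are:
  black short-haired: 431 × 9/16 = 242.4375
  black long-haired: 431 × 3/16 = 80.8125
  brown short-haired: 431 × 3/16 = 80.8125
  brown long-haired: 431 × 1/16 = 26.9375

242.4375, 80.8125, 80.8125, 26.9375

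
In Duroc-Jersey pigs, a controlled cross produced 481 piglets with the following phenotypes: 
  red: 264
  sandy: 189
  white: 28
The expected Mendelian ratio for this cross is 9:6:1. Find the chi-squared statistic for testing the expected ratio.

0.713

Under the 9:6:1 hypothesis (Σ ratio = 16, N = 481):
  red: 481 × 9/16 = 270.5625
  sandy: 481 × 6/16 = 180.375
  white: 481 × 1/16 = 30.0625
χ² = Σ (O − E)² / E
  red: (264 − 270.5625)² / 270.5625 = 0.1592
  sandy: (189 − 180.375)² / 180.375 = 0.4124
  white: (28 − 30.0625)² / 30.0625 = 0.1415
χ² = 0.1592 + 0.4124 + 0.1415 = 0.7131 ≈ 0.713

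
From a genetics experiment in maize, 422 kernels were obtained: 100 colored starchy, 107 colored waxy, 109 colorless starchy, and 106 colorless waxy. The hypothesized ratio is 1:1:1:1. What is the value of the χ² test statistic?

0.427

Total ratio parts = 4. Expected numbers out of 422:
  colored starchy: 422 × 1/4 = 105.5
  colored waxy: 422 × 1/4 = 105.5
  colorless starchy: 422 × 1/4 = 105.5
  colorless waxy: 422 × 1/4 = 105.5
χ² = Σ (O − E)² / E
  colored starchy: (100 − 105.5)² / 105.5 = 0.2867
  colored waxy: (107 − 105.5)² / 105.5 = 0.0213
  colorless starchy: (109 − 105.5)² / 105.5 = 0.1161
  colorless waxy: (106 − 105.5)² / 105.5 = 0.0024
χ² = 0.2867 + 0.0213 + 0.1161 + 0.0024 = 0.4265 ≈ 0.427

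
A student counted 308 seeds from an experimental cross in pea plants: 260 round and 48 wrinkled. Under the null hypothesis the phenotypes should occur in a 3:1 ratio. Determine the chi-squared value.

Total ratio parts = 4. Expected numbers out of 308:
  round: 308 × 3/4 = 231
  wrinkled: 308 × 1/4 = 77
χ² = Σ (O − E)² / E
  round: (260 − 231)² / 231 = 3.6407
  wrinkled: (48 − 77)² / 77 = 10.9221
χ² = 3.6407 + 10.9221 = 14.5628 ≈ 14.563

14.563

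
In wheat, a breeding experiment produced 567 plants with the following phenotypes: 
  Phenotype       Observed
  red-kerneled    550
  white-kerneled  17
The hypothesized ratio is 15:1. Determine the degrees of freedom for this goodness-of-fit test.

A goodness-of-fit test with 2 phenotype classes has df = 2 − 1 = 1.

1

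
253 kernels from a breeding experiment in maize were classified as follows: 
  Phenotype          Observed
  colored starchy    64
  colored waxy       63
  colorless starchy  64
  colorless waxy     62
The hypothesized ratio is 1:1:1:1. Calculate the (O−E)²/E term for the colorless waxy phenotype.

Total ratio parts = 4. Expected numbers out of 253:
  colored starchy: 253 × 1/4 = 63.25
  colored waxy: 253 × 1/4 = 63.25
  colorless starchy: 253 × 1/4 = 63.25
  colorless waxy: 253 × 1/4 = 63.25
Contribution of colorless waxy: (62 − 63.25)² / 63.25 = 0.0247

0.025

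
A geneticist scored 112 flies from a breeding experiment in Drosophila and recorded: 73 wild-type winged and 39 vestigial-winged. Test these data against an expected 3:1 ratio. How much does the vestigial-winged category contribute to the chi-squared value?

4.321

Under the 3:1 hypothesis (Σ ratio = 4, N = 112):
  wild-type winged: 112 × 3/4 = 84
  vestigial-winged: 112 × 1/4 = 28
Contribution of vestigial-winged: (39 − 28)² / 28 = 4.3214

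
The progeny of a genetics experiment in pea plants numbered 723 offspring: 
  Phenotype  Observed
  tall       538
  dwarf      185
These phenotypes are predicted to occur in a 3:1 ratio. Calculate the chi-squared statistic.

Under the 3:1 hypothesis (Σ ratio = 4, N = 723):
  tall: 723 × 3/4 = 542.25
  dwarf: 723 × 1/4 = 180.75
χ² = Σ (O − E)² / E
  tall: (538 − 542.25)² / 542.25 = 0.0333
  dwarf: (185 − 180.75)² / 180.75 = 0.0999
χ² = 0.0333 + 0.0999 = 0.1332 ≈ 0.133

0.133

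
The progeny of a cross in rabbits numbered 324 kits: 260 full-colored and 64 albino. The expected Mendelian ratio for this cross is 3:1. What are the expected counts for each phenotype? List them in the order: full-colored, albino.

Total ratio parts = 4. Expected numbers out of 324:
  full-colored: 324 × 3/4 = 243
  albino: 324 × 1/4 = 81

243, 81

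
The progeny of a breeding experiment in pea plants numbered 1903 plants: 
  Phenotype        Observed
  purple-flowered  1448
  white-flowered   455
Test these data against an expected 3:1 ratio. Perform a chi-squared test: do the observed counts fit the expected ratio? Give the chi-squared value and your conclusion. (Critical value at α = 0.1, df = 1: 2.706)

Under the 3:1 hypothesis (Σ ratio = 4, N = 1903):
  purple-flowered: 1903 × 3/4 = 1427.25
  white-flowered: 1903 × 1/4 = 475.75
χ² = Σ (O − E)² / E
  purple-flowered: (1448 − 1427.25)² / 1427.25 = 0.3017
  white-flowered: (455 − 475.75)² / 475.75 = 0.9050
χ² = 0.3017 + 0.9050 = 1.2067 ≈ 1.207
Degrees of freedom = 2 − 1 = 1; critical value at α = 0.1 is 2.706.
Since 1.207 < 2.706, we fail to reject the null hypothesis — the data are consistent with the 3:1 ratio.

1.207; consistent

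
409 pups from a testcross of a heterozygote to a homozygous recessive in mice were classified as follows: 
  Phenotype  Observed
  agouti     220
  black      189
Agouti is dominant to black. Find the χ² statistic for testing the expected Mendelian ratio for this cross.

2.350

A testcross of a heterozygote (Aa × aa) gives a 1:1 phenotypic ratio.
Under the 1:1 hypothesis (Σ ratio = 2, N = 409):
  agouti: 409 × 1/2 = 204.5
  black: 409 × 1/2 = 204.5
χ² = Σ (O − E)² / E
  agouti: (220 − 204.5)² / 204.5 = 1.1748
  black: (189 − 204.5)² / 204.5 = 1.1748
χ² = 1.1748 + 1.1748 = 2.3496 ≈ 2.350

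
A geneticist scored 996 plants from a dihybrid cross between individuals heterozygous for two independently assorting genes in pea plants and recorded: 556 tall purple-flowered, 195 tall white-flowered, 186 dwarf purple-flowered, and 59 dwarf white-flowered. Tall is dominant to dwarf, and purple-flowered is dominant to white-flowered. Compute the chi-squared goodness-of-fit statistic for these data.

0.569

A dihybrid F₂ with independent assortment and complete dominance at both loci gives a 9:3:3:1 phenotypic ratio.
Under the 9:3:3:1 hypothesis (Σ ratio = 16, N = 996):
  tall purple-flowered: 996 × 9/16 = 560.25
  tall white-flowered: 996 × 3/16 = 186.75
  dwarf purple-flowered: 996 × 3/16 = 186.75
  dwarf white-flowered: 996 × 1/16 = 62.25
χ² = Σ (O − E)² / E
  tall purple-flowered: (556 − 560.25)² / 560.25 = 0.0322
  tall white-flowered: (195 − 186.75)² / 186.75 = 0.3645
  dwarf purple-flowered: (186 − 186.75)² / 186.75 = 0.0030
  dwarf white-flowered: (59 − 62.25)² / 62.25 = 0.1697
χ² = 0.0322 + 0.3645 + 0.0030 + 0.1697 = 0.5694 ≈ 0.569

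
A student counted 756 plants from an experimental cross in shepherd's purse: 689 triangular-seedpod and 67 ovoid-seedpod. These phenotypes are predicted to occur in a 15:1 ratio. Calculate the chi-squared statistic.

8.806

Total ratio parts = 16. Expected numbers out of 756:
  triangular-seedpod: 756 × 15/16 = 708.75
  ovoid-seedpod: 756 × 1/16 = 47.25
χ² = Σ (O − E)² / E
  triangular-seedpod: (689 − 708.75)² / 708.75 = 0.5504
  ovoid-seedpod: (67 − 47.25)² / 47.25 = 8.2553
χ² = 0.5504 + 8.2553 = 8.8057 ≈ 8.806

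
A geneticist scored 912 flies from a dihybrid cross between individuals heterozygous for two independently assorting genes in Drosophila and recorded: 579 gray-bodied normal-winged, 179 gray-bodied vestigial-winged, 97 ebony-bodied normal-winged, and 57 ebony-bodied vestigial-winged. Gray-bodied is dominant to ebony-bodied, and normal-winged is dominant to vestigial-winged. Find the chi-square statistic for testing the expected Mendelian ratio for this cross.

40.889

A dihybrid F₂ with independent assortment and complete dominance at both loci gives a 9:3:3:1 phenotypic ratio.
The 9:3:3:1 ratio has 16 parts, so with N = 912 the expected counts are:
  gray-bodied normal-winged: 912 × 9/16 = 513
  gray-bodied vestigial-winged: 912 × 3/16 = 171
  ebony-bodied normal-winged: 912 × 3/16 = 171
  ebony-bodied vestigial-winged: 912 × 1/16 = 57
χ² = Σ (O − E)² / E
  gray-bodied normal-winged: (579 − 513)² / 513 = 8.4912
  gray-bodied vestigial-winged: (179 − 171)² / 171 = 0.3743
  ebony-bodied normal-winged: (97 − 171)² / 171 = 32.0234
  ebony-bodied vestigial-winged: (57 − 57)² / 57 = 0.0000
χ² = 8.4912 + 0.3743 + 32.0234 + 0.0000 = 40.8889 ≈ 40.889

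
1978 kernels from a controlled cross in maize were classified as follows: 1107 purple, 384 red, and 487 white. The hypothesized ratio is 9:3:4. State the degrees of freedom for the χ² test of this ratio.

2

A goodness-of-fit test with 3 phenotype classes has df = 3 − 1 = 2.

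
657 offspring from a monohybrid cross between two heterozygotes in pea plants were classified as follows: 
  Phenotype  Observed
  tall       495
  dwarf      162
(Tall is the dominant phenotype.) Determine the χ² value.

0.041

For a monohybrid cross between heterozygotes with complete dominance, the expected phenotypic ratio is 3:1.
Total ratio parts = 4. Expected numbers out of 657:
  tall: 657 × 3/4 = 492.75
  dwarf: 657 × 1/4 = 164.25
χ² = Σ (O − E)² / E
  tall: (495 − 492.75)² / 492.75 = 0.0103
  dwarf: (162 − 164.25)² / 164.25 = 0.0308
χ² = 0.0103 + 0.0308 = 0.0411 ≈ 0.041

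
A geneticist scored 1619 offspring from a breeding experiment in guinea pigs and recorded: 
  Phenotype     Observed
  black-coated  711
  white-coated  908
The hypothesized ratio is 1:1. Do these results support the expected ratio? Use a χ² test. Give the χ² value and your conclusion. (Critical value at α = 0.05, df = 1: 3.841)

23.971; not consistent

Expected counts for N = 1619 under a 1:1 ratio (total parts = 2):
  black-coated: 1619 × 1/2 = 809.5
  white-coated: 1619 × 1/2 = 809.5
χ² = Σ (O − E)² / E
  black-coated: (711 − 809.5)² / 809.5 = 11.9855
  white-coated: (908 − 809.5)² / 809.5 = 11.9855
χ² = 11.9855 + 11.9855 = 23.971
Degrees of freedom = 2 − 1 = 1; critical value at α = 0.05 is 3.841.
Since 23.971 > 3.841, we reject the null hypothesis — the data do not fit the 1:1 ratio.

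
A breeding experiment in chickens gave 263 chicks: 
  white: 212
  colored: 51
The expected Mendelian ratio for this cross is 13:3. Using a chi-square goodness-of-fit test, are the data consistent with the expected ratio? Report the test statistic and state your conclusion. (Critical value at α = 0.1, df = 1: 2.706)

Under the 13:3 hypothesis (Σ ratio = 16, N = 263):
  white: 263 × 13/16 = 213.6875
  colored: 263 × 3/16 = 49.3125
χ² = Σ (O − E)² / E
  white: (212 − 213.6875)² / 213.6875 = 0.0133
  colored: (51 − 49.3125)² / 49.3125 = 0.0577
χ² = 0.0133 + 0.0577 = 0.071
Degrees of freedom = 2 − 1 = 1; critical value at α = 0.1 is 2.706.
Since 0.071 < 2.706, we fail to reject the null hypothesis — the data are consistent with the 13:3 ratio.

0.071; consistent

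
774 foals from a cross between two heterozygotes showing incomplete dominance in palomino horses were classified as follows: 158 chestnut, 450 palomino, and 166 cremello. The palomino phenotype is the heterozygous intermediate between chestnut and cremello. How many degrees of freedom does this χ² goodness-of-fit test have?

With incomplete dominance, a heterozygote × heterozygote cross gives a 1:2:1 phenotypic ratio.
A goodness-of-fit test with 3 phenotype classes has df = 3 − 1 = 2.

2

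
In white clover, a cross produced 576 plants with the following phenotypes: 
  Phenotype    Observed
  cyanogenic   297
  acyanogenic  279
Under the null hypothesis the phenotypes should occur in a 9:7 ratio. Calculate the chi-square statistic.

5.143

Total ratio parts = 16. Expected numbers out of 576:
  cyanogenic: 576 × 9/16 = 324
  acyanogenic: 576 × 7/16 = 252
χ² = Σ (O − E)² / E
  cyanogenic: (297 − 324)² / 324 = 2.2500
  acyanogenic: (279 − 252)² / 252 = 2.8929
χ² = 2.2500 + 2.8929 = 5.1429 ≈ 5.143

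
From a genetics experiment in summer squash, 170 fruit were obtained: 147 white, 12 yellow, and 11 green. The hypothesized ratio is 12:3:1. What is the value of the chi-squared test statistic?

Total ratio parts = 16. Expected numbers out of 170:
  white: 170 × 12/16 = 127.5
  yellow: 170 × 3/16 = 31.875
  green: 170 × 1/16 = 10.625
χ² = Σ (O − E)² / E
  white: (147 − 127.5)² / 127.5 = 2.9824
  yellow: (12 − 31.875)² / 31.875 = 12.3926
  green: (11 − 10.625)² / 10.625 = 0.0132
χ² = 2.9824 + 12.3926 + 0.0132 = 15.3882 ≈ 15.388

15.388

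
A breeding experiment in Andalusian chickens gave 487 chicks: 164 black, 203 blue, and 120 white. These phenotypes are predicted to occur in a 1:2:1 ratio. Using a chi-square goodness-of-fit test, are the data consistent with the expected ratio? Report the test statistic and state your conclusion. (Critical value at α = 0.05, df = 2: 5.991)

21.423; not consistent

Expected counts for N = 487 under a 1:2:1 ratio (total parts = 4):
  black: 487 × 1/4 = 121.75
  blue: 487 × 2/4 = 243.5
  white: 487 × 1/4 = 121.75
χ² = Σ (O − E)² / E
  black: (164 − 121.75)² / 121.75 = 14.6617
  blue: (203 − 243.5)² / 243.5 = 6.7361
  white: (120 − 121.75)² / 121.75 = 0.0252
χ² = 14.6617 + 6.7361 + 0.0252 = 21.423
Degrees of freedom = 3 − 1 = 2; critical value at α = 0.05 is 5.991.
Since 21.423 > 5.991, we reject the null hypothesis — the data do not fit the 1:2:1 ratio.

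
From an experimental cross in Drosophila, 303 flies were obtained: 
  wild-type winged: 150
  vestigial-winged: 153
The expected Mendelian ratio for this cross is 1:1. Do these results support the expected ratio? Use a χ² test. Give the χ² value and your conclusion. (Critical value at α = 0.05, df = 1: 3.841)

Total ratio parts = 2. Expected numbers out of 303:
  wild-type winged: 303 × 1/2 = 151.5
  vestigial-winged: 303 × 1/2 = 151.5
χ² = Σ (O − E)² / E
  wild-type winged: (150 − 151.5)² / 151.5 = 0.0149
  vestigial-winged: (153 − 151.5)² / 151.5 = 0.0149
χ² = 0.0149 + 0.0149 = 0.0298 ≈ 0.030
Degrees of freedom = 2 − 1 = 1; critical value at α = 0.05 is 3.841.
Since 0.030 < 3.841, we fail to reject the null hypothesis — the data are consistent with the 1:1 ratio.

0.030; consistent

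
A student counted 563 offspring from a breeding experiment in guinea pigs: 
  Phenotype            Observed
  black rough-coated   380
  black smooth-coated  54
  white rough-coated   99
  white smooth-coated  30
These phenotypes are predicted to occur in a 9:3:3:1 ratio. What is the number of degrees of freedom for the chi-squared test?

A goodness-of-fit test with 4 phenotype classes has df = 4 − 1 = 3.

3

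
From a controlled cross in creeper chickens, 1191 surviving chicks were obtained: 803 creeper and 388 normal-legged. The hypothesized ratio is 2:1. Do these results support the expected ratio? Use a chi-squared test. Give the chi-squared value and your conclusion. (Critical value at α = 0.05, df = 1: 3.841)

The 2:1 ratio has 3 parts, so with N = 1191 the expected counts are:
  creeper: 1191 × 2/3 = 794
  normal-legged: 1191 × 1/3 = 397
χ² = Σ (O − E)² / E
  creeper: (803 − 794)² / 794 = 0.1020
  normal-legged: (388 − 397)² / 397 = 0.2040
χ² = 0.1020 + 0.2040 = 0.306
Degrees of freedom = 2 − 1 = 1; critical value at α = 0.05 is 3.841.
Since 0.306 < 3.841, we fail to reject the null hypothesis — the data are consistent with the 2:1 ratio.

0.306; consistent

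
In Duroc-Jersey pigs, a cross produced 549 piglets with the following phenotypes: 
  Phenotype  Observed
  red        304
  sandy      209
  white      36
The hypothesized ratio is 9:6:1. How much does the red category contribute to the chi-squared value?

0.075

Expected counts for N = 549 under a 9:6:1 ratio (total parts = 16):
  red: 549 × 9/16 = 308.8125
  sandy: 549 × 6/16 = 205.875
  white: 549 × 1/16 = 34.3125
Contribution of red: (304 − 308.8125)² / 308.8125 = 0.0750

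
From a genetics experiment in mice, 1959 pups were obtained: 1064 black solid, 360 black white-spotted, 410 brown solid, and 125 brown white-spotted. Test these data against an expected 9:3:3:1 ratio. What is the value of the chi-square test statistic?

6.466

Under the 9:3:3:1 hypothesis (Σ ratio = 16, N = 1959):
  black solid: 1959 × 9/16 = 1101.9375
  black white-spotted: 1959 × 3/16 = 367.3125
  brown solid: 1959 × 3/16 = 367.3125
  brown white-spotted: 1959 × 1/16 = 122.4375
χ² = Σ (O − E)² / E
  black solid: (1064 − 1101.9375)² / 1101.9375 = 1.3061
  black white-spotted: (360 − 367.3125)² / 367.3125 = 0.1456
  brown solid: (410 − 367.3125)² / 367.3125 = 4.9610
  brown white-spotted: (125 − 122.4375)² / 122.4375 = 0.0536
χ² = 1.3061 + 0.1456 + 4.9610 + 0.0536 = 6.4663 ≈ 6.466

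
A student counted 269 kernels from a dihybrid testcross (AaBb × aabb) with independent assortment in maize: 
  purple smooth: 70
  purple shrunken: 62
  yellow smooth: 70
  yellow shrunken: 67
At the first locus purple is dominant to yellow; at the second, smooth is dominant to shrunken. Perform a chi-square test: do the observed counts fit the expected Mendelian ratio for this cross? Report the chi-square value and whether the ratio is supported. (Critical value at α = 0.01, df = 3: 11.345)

A dihybrid testcross with independent assortment gives a 1:1:1:1 ratio.
Under the 1:1:1:1 hypothesis (Σ ratio = 4, N = 269):
  purple smooth: 269 × 1/4 = 67.25
  purple shrunken: 269 × 1/4 = 67.25
  yellow smooth: 269 × 1/4 = 67.25
  yellow shrunken: 269 × 1/4 = 67.25
χ² = Σ (O − E)² / E
  purple smooth: (70 − 67.25)² / 67.25 = 0.1125
  purple shrunken: (62 − 67.25)² / 67.25 = 0.4099
  yellow smooth: (70 − 67.25)² / 67.25 = 0.1125
  yellow shrunken: (67 − 67.25)² / 67.25 = 0.0009
χ² = 0.1125 + 0.4099 + 0.1125 + 0.0009 = 0.6358 ≈ 0.636
Degrees of freedom = 4 − 1 = 3; critical value at α = 0.01 is 11.345.
Since 0.636 < 11.345, we fail to reject the null hypothesis — the data are consistent with the 1:1:1:1 ratio.

0.636; consistent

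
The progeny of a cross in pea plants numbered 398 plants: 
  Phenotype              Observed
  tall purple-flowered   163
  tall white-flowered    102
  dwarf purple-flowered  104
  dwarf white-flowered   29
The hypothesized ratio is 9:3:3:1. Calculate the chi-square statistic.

38.842

Expected counts for N = 398 under a 9:3:3:1 ratio (total parts = 16):
  tall purple-flowered: 398 × 9/16 = 223.875
  tall white-flowered: 398 × 3/16 = 74.625
  dwarf purple-flowered: 398 × 3/16 = 74.625
  dwarf white-flowered: 398 × 1/16 = 24.875
χ² = Σ (O − E)² / E
  tall purple-flowered: (163 − 223.875)² / 223.875 = 16.5528
  tall white-flowered: (102 − 74.625)² / 74.625 = 10.0421
  dwarf purple-flowered: (104 − 74.625)² / 74.625 = 11.5630
  dwarf white-flowered: (29 − 24.875)² / 24.875 = 0.6840
χ² = 16.5528 + 10.0421 + 11.5630 + 0.6840 = 38.8419 ≈ 38.842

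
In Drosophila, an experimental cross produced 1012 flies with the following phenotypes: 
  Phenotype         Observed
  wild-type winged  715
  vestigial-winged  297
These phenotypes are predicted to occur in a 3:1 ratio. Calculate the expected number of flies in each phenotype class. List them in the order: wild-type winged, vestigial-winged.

759, 253

Under the 3:1 hypothesis (Σ ratio = 4, N = 1012):
  wild-type winged: 1012 × 3/4 = 759
  vestigial-winged: 1012 × 1/4 = 253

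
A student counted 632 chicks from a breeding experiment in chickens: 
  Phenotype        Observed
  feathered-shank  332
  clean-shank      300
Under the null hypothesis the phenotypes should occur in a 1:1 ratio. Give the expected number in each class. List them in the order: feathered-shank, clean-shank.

316, 316

Expected counts for N = 632 under a 1:1 ratio (total parts = 2):
  feathered-shank: 632 × 1/2 = 316
  clean-shank: 632 × 1/2 = 316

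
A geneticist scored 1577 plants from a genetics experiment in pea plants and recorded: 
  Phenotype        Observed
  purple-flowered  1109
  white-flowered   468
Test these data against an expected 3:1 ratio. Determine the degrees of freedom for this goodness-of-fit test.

A goodness-of-fit test with 2 phenotype classes has df = 2 − 1 = 1.

1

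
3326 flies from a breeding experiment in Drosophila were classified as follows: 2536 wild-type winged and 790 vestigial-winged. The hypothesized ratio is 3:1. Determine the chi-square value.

2.762

Total ratio parts = 4. Expected numbers out of 3326:
  wild-type winged: 3326 × 3/4 = 2494.5
  vestigial-winged: 3326 × 1/4 = 831.5
χ² = Σ (O − E)² / E
  wild-type winged: (2536 − 2494.5)² / 2494.5 = 0.6904
  vestigial-winged: (790 − 831.5)² / 831.5 = 2.0713
χ² = 0.6904 + 2.0713 = 2.7617 ≈ 2.762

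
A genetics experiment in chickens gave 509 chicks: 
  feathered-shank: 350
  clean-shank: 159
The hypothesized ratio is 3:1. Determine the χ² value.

The 3:1 ratio has 4 parts, so with N = 509 the expected counts are:
  feathered-shank: 509 × 3/4 = 381.75
  clean-shank: 509 × 1/4 = 127.25
χ² = Σ (O − E)² / E
  feathered-shank: (350 − 381.75)² / 381.75 = 2.6406
  clean-shank: (159 − 127.25)² / 127.25 = 7.9219
χ² = 2.6406 + 7.9219 = 10.5625 ≈ 10.563

10.563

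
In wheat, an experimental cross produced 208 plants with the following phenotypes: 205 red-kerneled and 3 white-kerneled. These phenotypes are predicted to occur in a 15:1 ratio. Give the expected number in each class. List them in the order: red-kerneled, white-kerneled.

Expected counts for N = 208 under a 15:1 ratio (total parts = 16):
  red-kerneled: 208 × 15/16 = 195
  white-kerneled: 208 × 1/16 = 13

195, 13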